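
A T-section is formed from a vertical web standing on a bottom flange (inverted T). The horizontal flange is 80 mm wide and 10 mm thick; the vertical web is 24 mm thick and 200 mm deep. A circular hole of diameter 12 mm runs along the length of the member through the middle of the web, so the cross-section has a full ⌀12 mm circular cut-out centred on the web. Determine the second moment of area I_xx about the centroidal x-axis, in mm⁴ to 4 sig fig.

I_xx ≈ 2.354 × 10⁷ mm⁴

Decompose the section into non-overlapping parts with the origin at the bottom-left of its bounding rectangle.
Flange: 80 × 10, A = 800 mm², y = 5 mm, Ī = 6666.67 mm⁴.
Web: 24 × 200, A = 4 800 mm², y = 110 mm, Ī = 16 000 000 mm⁴.
Hole (subtracted): ⌀12, A = 113.097 mm², y = 110 mm, Ī = 1017.88 mm⁴.
Centroid: ȳ = ΣA·y / ΣA = 94.6908 mm.
Transfer each piece to the centroidal x-axis using Ī + A·d² with d = y − 94.6908:
  flange: d = -89.6908 mm → contributes +6 442 221 mm⁴
  web: d = 15.3092 mm → contributes +17 124 981 mm⁴
  hole: d = 15.3092 mm → contributes −27524.6 mm⁴
Total I = 23 539 677 mm⁴.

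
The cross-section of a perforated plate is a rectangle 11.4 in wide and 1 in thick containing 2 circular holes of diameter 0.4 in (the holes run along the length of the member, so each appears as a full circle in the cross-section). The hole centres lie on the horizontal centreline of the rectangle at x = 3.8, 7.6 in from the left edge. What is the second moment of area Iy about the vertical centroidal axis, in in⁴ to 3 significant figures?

Decompose the section into non-overlapping parts with the origin at the bottom-left of its bounding rectangle.
Plate: 11.4 × 1, A = 11.4 in², x = 5.7 in, Ī = 123.46 in⁴.
Hole 1 (subtracted): ⌀0.4, A = 0.12566 in², x = 3.8 in, Ī = 0.0012566 in⁴.
Hole 2 (subtracted): ⌀0.4, A = 0.12566 in², x = 7.6 in, Ī = 0.0012566 in⁴.
By symmetry the centroid is at mid-width, x̄ = 5.7 in.
Transfer each piece to the vertical centroidal axis using Ī + A·d² with d = x − 5.7:
  plate: d = 0 in → contributes +123.46 in⁴
  hole 1: d = -1.9 in → contributes −0.4549 in⁴
  hole 2: d = 1.9 in → contributes −0.4549 in⁴
Total I = 122.55 in⁴.

Iy ≈ 123 in⁴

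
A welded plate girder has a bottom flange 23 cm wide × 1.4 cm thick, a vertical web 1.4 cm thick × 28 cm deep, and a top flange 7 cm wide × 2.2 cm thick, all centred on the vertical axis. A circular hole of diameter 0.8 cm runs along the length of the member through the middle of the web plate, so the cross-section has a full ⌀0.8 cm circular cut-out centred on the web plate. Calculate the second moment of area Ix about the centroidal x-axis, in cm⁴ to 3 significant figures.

Break the section into simple shapes (no overlaps), measuring from the bottom-left corner of the bounding box.
Bottom plate: 23 × 1.4, A = 32.2 cm², y = 0.7 cm, Ī = 5.2593 cm⁴.
Web plate: 1.4 × 28, A = 39.2 cm², y = 15.4 cm, Ī = 2561.1 cm⁴.
Top plate: 7 × 2.2, A = 15.4 cm², y = 30.5 cm, Ī = 6.2113 cm⁴.
Hole (subtracted): ⌀0.8, A = 0.50265 cm², y = 15.4 cm, Ī = 0.020106 cm⁴.
Centroid: ȳ = ΣA·y / ΣA = 12.61 cm.
Transfer each piece to the centroidal x-axis using Ī + A·d² with d = y − 12.61:
  bottom plate: d = -11.91 cm → contributes +4572.5 cm⁴
  web plate: d = 2.7904 cm → contributes +2866.3 cm⁴
  top plate: d = 17.89 cm → contributes +4935.2 cm⁴
  hole: d = 2.7904 cm → contributes −3.9338 cm⁴
Total I = 12 370 cm⁴.

Ix ≈ 1.24 × 10⁴ cm⁴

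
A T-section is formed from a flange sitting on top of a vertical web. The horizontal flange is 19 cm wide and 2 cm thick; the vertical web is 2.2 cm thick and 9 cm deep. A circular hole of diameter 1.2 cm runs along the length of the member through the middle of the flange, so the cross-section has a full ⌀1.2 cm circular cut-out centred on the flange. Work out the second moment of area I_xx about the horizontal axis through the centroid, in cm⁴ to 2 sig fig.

I_xx ≈ 540 cm⁴

Decompose the section into non-overlapping parts with the origin at the bottom-left of its bounding rectangle.
Flange: 19 × 2, A = 38 cm², y = 10 cm, Ī = 12.67 cm⁴.
Web: 2.2 × 9, A = 19.8 cm², y = 4.5 cm, Ī = 133.7 cm⁴.
Hole (subtracted): ⌀1.2, A = 1.131 cm², y = 10 cm, Ī = 0.1018 cm⁴.
Centroid: ȳ = ΣA·y / ΣA = 8.078 cm.
Transfer each piece to the horizontal axis through the centroid using Ī + A·d² with d = y − 8.078:
  flange: d = 1.922 cm → contributes +153 cm⁴
  web: d = -3.578 cm → contributes +387.2 cm⁴
  hole: d = 1.922 cm → contributes −4.278 cm⁴
Total I = 535.9 cm⁴.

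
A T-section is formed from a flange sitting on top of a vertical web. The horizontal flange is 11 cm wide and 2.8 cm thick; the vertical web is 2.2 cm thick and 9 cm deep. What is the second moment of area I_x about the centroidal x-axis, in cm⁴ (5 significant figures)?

Treat the section as a set of non-overlapping primitives; coordinates are from the bounding-box lower-left.
Flange: 11 × 2.8, A = 30.8 cm², y = 10.4 cm, Ī = 20.12267 cm⁴.
Web: 2.2 × 9, A = 19.8 cm², y = 4.5 cm, Ī = 133.65 cm⁴.
Centroid: ȳ = ΣA·y / ΣA = 8.091304 cm.
Transfer each piece to the centroidal x-axis using Ī + A·d² with d = y − 8.091304:
  flange: d = 2.308696 cm → contributes +184.289 cm⁴
  web: d = -3.591304 cm → contributes +389.0198 cm⁴
Total I = 573.3088 cm⁴.

I_x ≈ 573.31 cm⁴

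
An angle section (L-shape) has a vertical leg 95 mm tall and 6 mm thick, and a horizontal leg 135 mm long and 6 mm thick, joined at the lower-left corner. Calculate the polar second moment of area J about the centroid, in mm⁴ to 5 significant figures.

J ≈ 3.6517 × 10⁶ mm⁴

Break the section into simple shapes (no overlaps), measuring from the bottom-left corner of the bounding box.
Vertical leg: 6 × 95, A = 570 mm², y = 47.5 mm, Ī = 428687.5 mm⁴.
Horizontal leg (remainder): 129 × 6, A = 774 mm², y = 3 mm, Ī = 2 322 mm⁴.
Centroid: ȳ = ΣA·y / ΣA = 21.87277 mm.
Transfer each piece to the centroidal x-axis using Ī + A·d² with d = y − 21.87277:
  vertical leg: d = 25.62723 mm → contributes +803037.9 mm⁴
  horizontal leg (remainder): d = -18.87277 mm → contributes +278006.4 mm⁴
Total I = 1 081 044 mm⁴.
For the y-axis: x̄ = 41.87277 mm.
Repeating about the centroidal y-axis gives I_y = 2 570 684 mm⁴.
Polar second moment: J = I_x + I_y = 3 651 728 mm⁴.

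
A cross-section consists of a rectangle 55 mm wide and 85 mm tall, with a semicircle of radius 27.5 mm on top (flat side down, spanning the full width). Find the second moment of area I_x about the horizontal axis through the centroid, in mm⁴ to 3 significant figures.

Decompose the section into non-overlapping parts with the origin at the bottom-left of its bounding rectangle.
Rectangular body: 55 × 85, A = 4 675 mm², y = 42.5 mm, Ī = 2 814 740 mm⁴.
Semicircular cap: semicircle r = 27.5, A = 1187.9 mm², y = 96.671 mm, Ī = 62 772 mm⁴.
Centroid: ȳ = ΣA·y / ΣA = 53.476 mm.
Transfer each piece to the horizontal axis through the centroid using Ī + A·d² with d = y − 53.476:
  rectangular body: d = -10.976 mm → contributes +3 377 942 mm⁴
  semicircular cap: d = 43.195 mm → contributes +2 279 236 mm⁴
Total I = 5 657 178 mm⁴.

I_x ≈ 5.66 × 10⁶ mm⁴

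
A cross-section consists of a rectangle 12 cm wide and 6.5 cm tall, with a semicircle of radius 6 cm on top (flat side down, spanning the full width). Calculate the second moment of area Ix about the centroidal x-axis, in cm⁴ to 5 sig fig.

Ix ≈ 1518.3 cm⁴

Decompose the section into non-overlapping parts with the origin at the bottom-left of its bounding rectangle.
Rectangular body: 12 × 6.5, A = 78 cm², y = 3.25 cm, Ī = 274.625 cm⁴.
Semicircular cap: semicircle r = 6, A = 56.54867 cm², y = 9.046479 cm, Ī = 142.245 cm⁴.
Centroid: ȳ = ΣA·y / ΣA = 5.686168 cm.
Transfer each piece to the centroidal x-axis using Ī + A·d² with d = y − 5.686168:
  rectangular body: d = -2.436168 cm → contributes +737.5484 cm⁴
  semicircular cap: d = 3.360311 cm → contributes +780.7751 cm⁴
Total I = 1518.323 cm⁴.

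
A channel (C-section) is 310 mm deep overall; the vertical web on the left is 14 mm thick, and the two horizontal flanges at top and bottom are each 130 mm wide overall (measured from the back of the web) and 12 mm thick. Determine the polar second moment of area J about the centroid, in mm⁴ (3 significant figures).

J ≈ 1.07 × 10⁸ mm⁴

Break the section into simple shapes (no overlaps), measuring from the bottom-left corner of the bounding box.
Web: 14 × 310, A = 4 340 mm², y = 155 mm, Ī = 34 756 167 mm⁴.
Top flange (beyond web): 116 × 12, A = 1 392 mm², y = 304 mm, Ī = 16 704 mm⁴.
Bottom flange (beyond web): 116 × 12, A = 1 392 mm², y = 6 mm, Ī = 16 704 mm⁴.
By symmetry the centroid is at mid-height, ȳ = 155 mm.
Transfer each piece to the centroidal x-axis using Ī + A·d² with d = y − 155:
  web: d = 0 mm → contributes +34 756 167 mm⁴
  top flange (beyond web): d = 149 mm → contributes +30 920 496 mm⁴
  bottom flange (beyond web): d = -149 mm → contributes +30 920 496 mm⁴
Total I = 96 597 159 mm⁴.
For the y-axis: x̄ = 32.401 mm.
Repeating about the centroidal y-axis gives I_y = 10 358 430 mm⁴.
Polar second moment: J = I_x + I_y = 106 955 589 mm⁴.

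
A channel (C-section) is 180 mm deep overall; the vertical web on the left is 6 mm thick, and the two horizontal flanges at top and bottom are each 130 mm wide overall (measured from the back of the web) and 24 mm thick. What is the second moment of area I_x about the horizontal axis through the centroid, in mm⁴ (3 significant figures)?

Break the section into simple shapes (no overlaps), measuring from the bottom-left corner of the bounding box.
Web: 6 × 180, A = 1 080 mm², y = 90 mm, Ī = 2 916 000 mm⁴.
Top flange (beyond web): 124 × 24, A = 2 976 mm², y = 168 mm, Ī = 142 848 mm⁴.
Bottom flange (beyond web): 124 × 24, A = 2 976 mm², y = 12 mm, Ī = 142 848 mm⁴.
By symmetry the centroid is at mid-height, ȳ = 90 mm.
Transfer each piece to the horizontal axis through the centroid using Ī + A·d² with d = y − 90:
  web: d = 0 mm → contributes +2 916 000 mm⁴
  top flange (beyond web): d = 78 mm → contributes +18 248 832 mm⁴
  bottom flange (beyond web): d = -78 mm → contributes +18 248 832 mm⁴
Total I = 39 413 664 mm⁴.

I_x ≈ 3.94 × 10⁷ mm⁴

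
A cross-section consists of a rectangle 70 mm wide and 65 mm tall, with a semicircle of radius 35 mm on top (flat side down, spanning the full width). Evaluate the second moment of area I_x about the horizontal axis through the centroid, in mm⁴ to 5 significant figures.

I_x ≈ 4.7992 × 10⁶ mm⁴

Break the section into simple shapes (no overlaps), measuring from the bottom-left corner of the bounding box.
Rectangular body: 70 × 65, A = 4 550 mm², y = 32.5 mm, Ī = 1 601 979 mm⁴.
Semicircular cap: semicircle r = 35, A = 1924.226 mm², y = 79.85446 mm, Ī = 164 704 mm⁴.
Centroid: ȳ = ΣA·y / ΣA = 46.57437 mm.
Transfer each piece to the horizontal axis through the centroid using Ī + A·d² with d = y − 46.57437:
  rectangular body: d = -14.07437 mm → contributes +2 503 279 mm⁴
  semicircular cap: d = 33.28009 mm → contributes +2 295 908 mm⁴
Total I = 4 799 187 mm⁴.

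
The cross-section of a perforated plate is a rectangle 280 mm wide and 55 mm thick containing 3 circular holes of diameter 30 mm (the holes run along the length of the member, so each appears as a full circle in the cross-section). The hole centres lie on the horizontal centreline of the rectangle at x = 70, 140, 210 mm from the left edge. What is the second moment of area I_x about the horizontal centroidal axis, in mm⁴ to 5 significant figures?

I_x ≈ 3.7628 × 10⁶ mm⁴

Decompose the section into non-overlapping parts with the origin at the bottom-left of its bounding rectangle.
Plate: 280 × 55, A = 15 400 mm², y = 27.5 mm, Ī = 3 882 083 mm⁴.
Hole 1 (subtracted): ⌀30, A = 706.8583 mm², y = 27.5 mm, Ī = 39760.78 mm⁴.
Hole 2 (subtracted): ⌀30, A = 706.8583 mm², y = 27.5 mm, Ī = 39760.78 mm⁴.
Hole 3 (subtracted): ⌀30, A = 706.8583 mm², y = 27.5 mm, Ī = 39760.78 mm⁴.
By symmetry the centroid is at mid-height, ȳ = 27.5 mm.
All pieces are centred on the horizontal centroidal axis, so I = ΣĪ (holes subtracted) = 3 762 801 mm⁴.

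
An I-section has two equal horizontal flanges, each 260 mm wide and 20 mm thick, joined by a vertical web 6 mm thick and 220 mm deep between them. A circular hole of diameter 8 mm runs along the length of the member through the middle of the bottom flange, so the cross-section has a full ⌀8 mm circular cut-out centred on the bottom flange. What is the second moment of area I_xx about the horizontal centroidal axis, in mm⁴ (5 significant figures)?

I_xx ≈ 1.5470 × 10⁸ mm⁴

Treat the section as a set of non-overlapping primitives; coordinates are from the bounding-box lower-left.
Bottom flange: 260 × 20, A = 5 200 mm², y = 10 mm, Ī = 173333.3 mm⁴.
Web: 6 × 220, A = 1 320 mm², y = 130 mm, Ī = 5 324 000 mm⁴.
Top flange: 260 × 20, A = 5 200 mm², y = 250 mm, Ī = 173333.3 mm⁴.
Hole (subtracted): ⌀8, A = 50.26548 mm², y = 10 mm, Ī = 201.0619 mm⁴.
Centroid: ȳ = ΣA·y / ΣA = 130.5169 mm.
Transfer each piece to the horizontal centroidal axis using Ī + A·d² with d = y − 130.5169:
  bottom flange: d = -120.5169 mm → contributes +75 699 789 mm⁴
  web: d = -0.5168805 mm → contributes +5 324 353 mm⁴
  top flange: d = 119.4831 mm → contributes +74 409 656 mm⁴
  hole: d = -120.5169 mm → contributes −730272.9 mm⁴
Total I = 154 703 525 mm⁴.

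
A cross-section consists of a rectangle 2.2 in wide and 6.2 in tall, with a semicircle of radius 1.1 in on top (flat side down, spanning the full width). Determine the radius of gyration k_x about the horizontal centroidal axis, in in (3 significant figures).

k_x ≈ 2.05 in

Split into non-overlapping primitives; take the origin at the lower-left of the bounding box.
Rectangular body: 2.2 × 6.2, A = 13.64 in², y = 3.1 in, Ī = 43.693 in⁴.
Semicircular cap: semicircle r = 1.1, A = 1.9007 in², y = 6.6669 in, Ī = 0.1607 in⁴.
Centroid: ȳ = ΣA·y / ΣA = 3.5362 in.
Transfer each piece to the horizontal centroidal axis using Ī + A·d² with d = y − 3.5362:
  rectangular body: d = -0.43624 in → contributes +46.289 in⁴
  semicircular cap: d = 3.1306 in → contributes +18.789 in⁴
Total I = 65.078 in⁴.
Radius of gyration: k = √(I/A) = √(65.078 / 15.541) = 2.0464 in.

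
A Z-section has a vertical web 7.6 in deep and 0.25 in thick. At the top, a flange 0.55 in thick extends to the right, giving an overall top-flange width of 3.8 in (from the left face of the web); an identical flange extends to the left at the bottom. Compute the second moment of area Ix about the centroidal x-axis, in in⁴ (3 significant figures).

Ix ≈ 57.8 in⁴

Decompose the section into non-overlapping parts with the origin at the bottom-left of its bounding rectangle.
Web: 0.25 × 7.6, A = 1.9 in², y = 3.8 in, Ī = 9.1453 in⁴.
Top flange (beyond web): 3.55 × 0.55, A = 1.9525 in², y = 7.325 in, Ī = 0.049219 in⁴.
Bottom flange (beyond web): 3.55 × 0.55, A = 1.9525 in², y = 0.275 in, Ī = 0.049219 in⁴.
Centroid: ȳ = ΣA·y / ΣA = 3.8 in.
Transfer each piece to the centroidal x-axis using Ī + A·d² with d = y − 3.8:
  web: d = 0 in → contributes +9.1453 in⁴
  top flange (beyond web): d = 3.525 in → contributes +24.31 in⁴
  bottom flange (beyond web): d = -3.525 in → contributes +24.31 in⁴
Total I = 57.766 in⁴.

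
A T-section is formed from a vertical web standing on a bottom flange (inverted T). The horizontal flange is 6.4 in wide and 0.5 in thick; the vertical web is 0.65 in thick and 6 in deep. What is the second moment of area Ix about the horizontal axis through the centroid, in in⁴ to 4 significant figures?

Break the section into simple shapes (no overlaps), measuring from the bottom-left corner of the bounding box.
Flange: 6.4 × 0.5, A = 3.2 in², y = 0.25 in, Ī = 0.0666667 in⁴.
Web: 0.65 × 6, A = 3.9 in², y = 3.5 in, Ī = 11.7 in⁴.
Centroid: ȳ = ΣA·y / ΣA = 2.03521 in.
Transfer each piece to the horizontal axis through the centroid using Ī + A·d² with d = y − 2.03521:
  flange: d = -1.78521 in → contributes +10.265 in⁴
  web: d = 1.46479 in → contributes +20.0679 in⁴
Total I = 30.3329 in⁴.

Ix ≈ 30.33 in⁴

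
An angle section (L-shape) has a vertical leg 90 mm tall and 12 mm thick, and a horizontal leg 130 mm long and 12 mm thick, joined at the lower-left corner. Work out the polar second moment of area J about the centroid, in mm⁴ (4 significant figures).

J ≈ 5.923 × 10⁶ mm⁴

Treat the section as a set of non-overlapping primitives; coordinates are from the bounding-box lower-left.
Vertical leg: 12 × 90, A = 1 080 mm², y = 45 mm, Ī = 729 000 mm⁴.
Horizontal leg (remainder): 118 × 12, A = 1 416 mm², y = 6 mm, Ī = 16 992 mm⁴.
Centroid: ȳ = ΣA·y / ΣA = 22.875 mm.
Transfer each piece to the centroidal x-axis using Ī + A·d² with d = y − 22.875:
  vertical leg: d = 22.125 mm → contributes +1 257 677 mm⁴
  horizontal leg (remainder): d = -16.875 mm → contributes +420 220 mm⁴
Total I = 1 677 897 mm⁴.
For the y-axis: x̄ = 42.875 mm.
Repeating about the centroidal y-axis gives I_y = 4 244 617 mm⁴.
Polar second moment: J = I_x + I_y = 5 922 514 mm⁴.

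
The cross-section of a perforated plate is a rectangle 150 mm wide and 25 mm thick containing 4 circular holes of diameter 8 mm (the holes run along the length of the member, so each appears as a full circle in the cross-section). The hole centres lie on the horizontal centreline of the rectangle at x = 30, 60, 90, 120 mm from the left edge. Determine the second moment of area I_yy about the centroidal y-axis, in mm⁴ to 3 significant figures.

Decompose the section into non-overlapping parts with the origin at the bottom-left of its bounding rectangle.
Plate: 150 × 25, A = 3 750 mm², x = 75 mm, Ī = 7 031 250 mm⁴.
Hole 1 (subtracted): ⌀8, A = 50.265 mm², x = 30 mm, Ī = 201.06 mm⁴.
Hole 2 (subtracted): ⌀8, A = 50.265 mm², x = 60 mm, Ī = 201.06 mm⁴.
Hole 3 (subtracted): ⌀8, A = 50.265 mm², x = 90 mm, Ī = 201.06 mm⁴.
Hole 4 (subtracted): ⌀8, A = 50.265 mm², x = 120 mm, Ī = 201.06 mm⁴.
By symmetry the centroid is at mid-width, x̄ = 75 mm.
Transfer each piece to the centroidal y-axis using Ī + A·d² with d = x − 75:
  plate: d = 0 mm → contributes +7 031 250 mm⁴
  hole 1: d = -45 mm → contributes −101 989 mm⁴
  hole 2: d = -15 mm → contributes −11 511 mm⁴
  hole 3: d = 15 mm → contributes −11 511 mm⁴
  hole 4: d = 45 mm → contributes −101 989 mm⁴
Total I = 6 804 251 mm⁴.

I_yy ≈ 6.80 × 10⁶ mm⁴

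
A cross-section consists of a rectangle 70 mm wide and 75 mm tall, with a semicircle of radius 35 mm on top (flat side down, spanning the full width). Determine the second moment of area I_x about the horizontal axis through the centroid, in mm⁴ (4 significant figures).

I_x ≈ 6.485 × 10⁶ mm⁴

Split into non-overlapping primitives; take the origin at the lower-left of the bounding box.
Rectangular body: 70 × 75, A = 5 250 mm², y = 37.5 mm, Ī = 2 460 938 mm⁴.
Semicircular cap: semicircle r = 35, A = 1924.23 mm², y = 89.8545 mm, Ī = 164 704 mm⁴.
Centroid: ȳ = ΣA·y / ΣA = 51.5422 mm.
Transfer each piece to the horizontal axis through the centroid using Ī + A·d² with d = y − 51.5422:
  rectangular body: d = -14.0422 mm → contributes +3 496 148 mm⁴
  semicircular cap: d = 38.3123 mm → contributes +2 989 141 mm⁴
Total I = 6 485 289 mm⁴.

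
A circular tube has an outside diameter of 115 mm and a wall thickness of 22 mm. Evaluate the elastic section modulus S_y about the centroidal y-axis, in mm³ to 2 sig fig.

S_y ≈ 1.3 × 10⁵ mm³

Decompose the section into non-overlapping parts with the origin at the bottom-left of its bounding rectangle.
Outer circle: ⌀115, A = 10 387 mm², x = 57.5 mm, Ī = 8 585 414 mm⁴.
Bore (subtracted): ⌀71, A = 3 959 mm², x = 57.5 mm, Ī = 1 247 393 mm⁴.
By symmetry the centroid is at mid-width, x̄ = 57.5 mm.
All pieces are centred on the centroidal y-axis, so I = ΣĪ (holes subtracted) = 7 338 021 mm⁴.
Extreme fibre distance c = 57.5 mm; S = I/c = 127 618 mm³.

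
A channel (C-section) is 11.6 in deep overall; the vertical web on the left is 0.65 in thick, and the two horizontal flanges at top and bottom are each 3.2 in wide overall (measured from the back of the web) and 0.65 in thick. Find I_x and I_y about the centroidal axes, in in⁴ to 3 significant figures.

Split into non-overlapping primitives; take the origin at the lower-left of the bounding box.
Web: 0.65 × 11.6, A = 7.54 in², y = 5.8 in, Ī = 84.549 in⁴.
Top flange (beyond web): 2.55 × 0.65, A = 1.6575 in², y = 11.275 in, Ī = 0.058358 in⁴.
Bottom flange (beyond web): 2.55 × 0.65, A = 1.6575 in², y = 0.325 in, Ī = 0.058358 in⁴.
By symmetry the centroid is at mid-height, ȳ = 5.8 in.
Transfer each piece to the centroidal x-axis using Ī + A·d² with d = y − 5.8:
  web: d = 0 in → contributes +84.549 in⁴
  top flange (beyond web): d = 5.475 in → contributes +49.743 in⁴
  bottom flange (beyond web): d = -5.475 in → contributes +49.743 in⁴
Total I = 184.03 in⁴.
For the y-axis: x̄ = 0.81362 in.
Repeating about the centroidal y-axis gives I_y = 7.9565 in⁴.

I_x ≈ 184 in⁴, I_y ≈ 7.96 in⁴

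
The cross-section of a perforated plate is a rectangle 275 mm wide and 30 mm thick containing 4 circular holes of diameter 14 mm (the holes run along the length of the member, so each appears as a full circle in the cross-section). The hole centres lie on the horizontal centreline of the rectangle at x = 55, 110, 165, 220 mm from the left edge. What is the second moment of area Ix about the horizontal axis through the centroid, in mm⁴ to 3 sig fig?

Ix ≈ 6.11 × 10⁵ mm⁴

Break the section into simple shapes (no overlaps), measuring from the bottom-left corner of the bounding box.
Plate: 275 × 30, A = 8 250 mm², y = 15 mm, Ī = 618 750 mm⁴.
Hole 1 (subtracted): ⌀14, A = 153.94 mm², y = 15 mm, Ī = 1885.7 mm⁴.
Hole 2 (subtracted): ⌀14, A = 153.94 mm², y = 15 mm, Ī = 1885.7 mm⁴.
Hole 3 (subtracted): ⌀14, A = 153.94 mm², y = 15 mm, Ī = 1885.7 mm⁴.
Hole 4 (subtracted): ⌀14, A = 153.94 mm², y = 15 mm, Ī = 1885.7 mm⁴.
By symmetry the centroid is at mid-height, ȳ = 15 mm.
All pieces are centred on the horizontal axis through the centroid, so I = ΣĪ (holes subtracted) = 611 207 mm⁴.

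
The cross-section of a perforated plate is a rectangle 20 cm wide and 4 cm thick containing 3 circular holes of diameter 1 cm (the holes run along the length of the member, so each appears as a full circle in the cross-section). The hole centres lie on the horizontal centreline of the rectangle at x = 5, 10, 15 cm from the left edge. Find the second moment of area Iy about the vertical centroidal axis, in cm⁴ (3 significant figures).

Iy ≈ 2630 cm⁴

Split into non-overlapping primitives; take the origin at the lower-left of the bounding box.
Plate: 20 × 4, A = 80 cm², x = 10 cm, Ī = 2666.7 cm⁴.
Hole 1 (subtracted): ⌀1, A = 0.7854 cm², x = 5 cm, Ī = 0.049087 cm⁴.
Hole 2 (subtracted): ⌀1, A = 0.7854 cm², x = 10 cm, Ī = 0.049087 cm⁴.
Hole 3 (subtracted): ⌀1, A = 0.7854 cm², x = 15 cm, Ī = 0.049087 cm⁴.
By symmetry the centroid is at mid-width, x̄ = 10 cm.
Transfer each piece to the vertical centroidal axis using Ī + A·d² with d = x − 10:
  plate: d = 0 cm → contributes +2666.7 cm⁴
  hole 1: d = -5 cm → contributes −19.684 cm⁴
  hole 2: d = 0 cm → contributes −0.049087 cm⁴
  hole 3: d = 5 cm → contributes −19.684 cm⁴
Total I = 2627.2 cm⁴.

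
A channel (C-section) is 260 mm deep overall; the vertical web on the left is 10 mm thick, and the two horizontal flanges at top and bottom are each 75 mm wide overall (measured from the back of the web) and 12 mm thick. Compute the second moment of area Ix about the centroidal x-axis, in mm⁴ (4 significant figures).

Decompose the section into non-overlapping parts with the origin at the bottom-left of its bounding rectangle.
Web: 10 × 260, A = 2 600 mm², y = 130 mm, Ī = 14 646 667 mm⁴.
Top flange (beyond web): 65 × 12, A = 780 mm², y = 254 mm, Ī = 9 360 mm⁴.
Bottom flange (beyond web): 65 × 12, A = 780 mm², y = 6 mm, Ī = 9 360 mm⁴.
By symmetry the centroid is at mid-height, ȳ = 130 mm.
Transfer each piece to the centroidal x-axis using Ī + A·d² with d = y − 130:
  web: d = 0 mm → contributes +14 646 667 mm⁴
  top flange (beyond web): d = 124 mm → contributes +12 002 640 mm⁴
  bottom flange (beyond web): d = -124 mm → contributes +12 002 640 mm⁴
Total I = 38 651 947 mm⁴.

Ix ≈ 3.865 × 10⁷ mm⁴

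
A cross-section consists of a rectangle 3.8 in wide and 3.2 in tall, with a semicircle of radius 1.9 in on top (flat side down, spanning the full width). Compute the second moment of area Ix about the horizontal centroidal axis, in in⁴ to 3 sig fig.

Ix ≈ 34.2 in⁴

Split into non-overlapping primitives; take the origin at the lower-left of the bounding box.
Rectangular body: 3.8 × 3.2, A = 12.16 in², y = 1.6 in, Ī = 10.377 in⁴.
Semicircular cap: semicircle r = 1.9, A = 5.6706 in², y = 4.0064 in, Ī = 1.4304 in⁴.
Centroid: ȳ = ΣA·y / ΣA = 2.3653 in.
Transfer each piece to the horizontal centroidal axis using Ī + A·d² with d = y − 2.3653:
  rectangular body: d = -0.76529 in → contributes +17.498 in⁴
  semicircular cap: d = 1.6411 in → contributes +16.702 in⁴
Total I = 34.201 in⁴.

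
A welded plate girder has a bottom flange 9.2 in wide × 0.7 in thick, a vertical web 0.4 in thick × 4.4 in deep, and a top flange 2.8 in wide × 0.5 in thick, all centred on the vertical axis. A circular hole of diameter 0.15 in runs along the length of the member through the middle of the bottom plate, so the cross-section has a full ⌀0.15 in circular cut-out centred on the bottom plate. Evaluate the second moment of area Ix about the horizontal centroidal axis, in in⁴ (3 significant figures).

Ix ≈ 35.8 in⁴

Treat the section as a set of non-overlapping primitives; coordinates are from the bounding-box lower-left.
Bottom plate: 9.2 × 0.7, A = 6.44 in², y = 0.35 in, Ī = 0.26297 in⁴.
Web plate: 0.4 × 4.4, A = 1.76 in², y = 2.9 in, Ī = 2.8395 in⁴.
Top plate: 2.8 × 0.5, A = 1.4 in², y = 5.35 in, Ī = 0.029167 in⁴.
Hole (subtracted): ⌀0.15, A = 0.017671 in², y = 0.35 in, Ī = 0.00002485 in⁴.
Centroid: ȳ = ΣA·y / ΣA = 1.5489 in.
Transfer each piece to the horizontal centroidal axis using Ī + A·d² with d = y − 1.5489:
  bottom plate: d = -1.1989 in → contributes +9.5192 in⁴
  web plate: d = 1.3511 in → contributes +6.0524 in⁴
  top plate: d = 3.8011 in → contributes +20.257 in⁴
  hole: d = -1.1989 in → contributes −0.025424 in⁴
Total I = 35.803 in⁴.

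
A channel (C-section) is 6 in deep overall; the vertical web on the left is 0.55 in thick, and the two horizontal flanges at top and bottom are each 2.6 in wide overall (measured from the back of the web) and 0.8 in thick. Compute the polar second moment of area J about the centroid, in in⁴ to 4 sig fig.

J ≈ 36.26 in⁴

Treat the section as a set of non-overlapping primitives; coordinates are from the bounding-box lower-left.
Web: 0.55 × 6, A = 3.3 in², y = 3 in, Ī = 9.9 in⁴.
Top flange (beyond web): 2.05 × 0.8, A = 1.64 in², y = 5.6 in, Ī = 0.0874667 in⁴.
Bottom flange (beyond web): 2.05 × 0.8, A = 1.64 in², y = 0.4 in, Ī = 0.0874667 in⁴.
By symmetry the centroid is at mid-height, ȳ = 3 in.
Transfer each piece to the centroidal x-axis using Ī + A·d² with d = y − 3:
  web: d = 0 in → contributes +9.9 in⁴
  top flange (beyond web): d = 2.6 in → contributes +11.1739 in⁴
  bottom flange (beyond web): d = -2.6 in → contributes +11.1739 in⁴
Total I = 32.2477 in⁴.
For the y-axis: x̄ = 0.923024 in.
Repeating about the centroidal y-axis gives I_y = 4.0119 in⁴.
Polar second moment: J = I_x + I_y = 36.2596 in⁴.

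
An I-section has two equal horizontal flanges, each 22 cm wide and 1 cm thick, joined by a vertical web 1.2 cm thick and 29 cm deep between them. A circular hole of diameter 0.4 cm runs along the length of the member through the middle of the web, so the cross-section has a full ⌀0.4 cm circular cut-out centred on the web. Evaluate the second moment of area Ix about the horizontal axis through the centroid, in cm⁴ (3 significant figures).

Break the section into simple shapes (no overlaps), measuring from the bottom-left corner of the bounding box.
Bottom flange: 22 × 1, A = 22 cm², y = 0.5 cm, Ī = 1.8333 cm⁴.
Web: 1.2 × 29, A = 34.8 cm², y = 15.5 cm, Ī = 2438.9 cm⁴.
Top flange: 22 × 1, A = 22 cm², y = 30.5 cm, Ī = 1.8333 cm⁴.
Hole (subtracted): ⌀0.4, A = 0.12566 cm², y = 15.5 cm, Ī = 0.0012566 cm⁴.
By symmetry the centroid is at mid-height, ȳ = 15.5 cm.
Transfer each piece to the horizontal axis through the centroid using Ī + A·d² with d = y − 15.5:
  bottom flange: d = -15 cm → contributes +4951.8 cm⁴
  web: d = 0 cm → contributes +2438.9 cm⁴
  top flange: d = 15 cm → contributes +4951.8 cm⁴
  hole: d = 0 cm → contributes −0.0012566 cm⁴
Total I = 12 343 cm⁴.

Ix ≈ 1.23 × 10⁴ cm⁴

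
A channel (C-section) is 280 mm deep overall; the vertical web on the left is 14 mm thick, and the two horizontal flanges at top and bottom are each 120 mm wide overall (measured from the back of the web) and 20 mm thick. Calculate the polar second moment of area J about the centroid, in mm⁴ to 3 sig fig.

J ≈ 1.09 × 10⁸ mm⁴

Split into non-overlapping primitives; take the origin at the lower-left of the bounding box.
Web: 14 × 280, A = 3 920 mm², y = 140 mm, Ī = 25 610 667 mm⁴.
Top flange (beyond web): 106 × 20, A = 2 120 mm², y = 270 mm, Ī = 70 667 mm⁴.
Bottom flange (beyond web): 106 × 20, A = 2 120 mm², y = 10 mm, Ī = 70 667 mm⁴.
By symmetry the centroid is at mid-height, ȳ = 140 mm.
Transfer each piece to the centroidal x-axis using Ī + A·d² with d = y − 140:
  web: d = 0 mm → contributes +25 610 667 mm⁴
  top flange (beyond web): d = 130 mm → contributes +35 898 667 mm⁴
  bottom flange (beyond web): d = -130 mm → contributes +35 898 667 mm⁴
Total I = 97 408 000 mm⁴.
For the y-axis: x̄ = 38.176 mm.
Repeating about the centroidal y-axis gives I_y = 11 366 786 mm⁴.
Polar second moment: J = I_x + I_y = 108 774 786 mm⁴.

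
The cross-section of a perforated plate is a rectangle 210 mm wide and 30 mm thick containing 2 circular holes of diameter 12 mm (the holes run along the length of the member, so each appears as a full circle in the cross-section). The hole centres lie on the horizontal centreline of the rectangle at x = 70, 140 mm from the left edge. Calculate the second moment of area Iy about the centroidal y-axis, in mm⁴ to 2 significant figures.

Iy ≈ 2.3 × 10⁷ mm⁴

Treat the section as a set of non-overlapping primitives; coordinates are from the bounding-box lower-left.
Plate: 210 × 30, A = 6 300 mm², x = 105 mm, Ī = 23 152 500 mm⁴.
Hole 1 (subtracted): ⌀12, A = 113.1 mm², x = 70 mm, Ī = 1 018 mm⁴.
Hole 2 (subtracted): ⌀12, A = 113.1 mm², x = 140 mm, Ī = 1 018 mm⁴.
By symmetry the centroid is at mid-width, x̄ = 105 mm.
Transfer each piece to the centroidal y-axis using Ī + A·d² with d = x − 105:
  plate: d = 0 mm → contributes +23 152 500 mm⁴
  hole 1: d = -35 mm → contributes −139 562 mm⁴
  hole 2: d = 35 mm → contributes −139 562 mm⁴
Total I = 22 873 376 mm⁴.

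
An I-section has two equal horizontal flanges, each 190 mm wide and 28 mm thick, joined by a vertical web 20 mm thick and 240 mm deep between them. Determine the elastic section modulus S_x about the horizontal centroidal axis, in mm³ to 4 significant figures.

S_x ≈ 1.451 × 10⁶ mm³

Treat the section as a set of non-overlapping primitives; coordinates are from the bounding-box lower-left.
Bottom flange: 190 × 28, A = 5 320 mm², y = 14 mm, Ī = 347 573 mm⁴.
Web: 20 × 240, A = 4 800 mm², y = 148 mm, Ī = 23 040 000 mm⁴.
Top flange: 190 × 28, A = 5 320 mm², y = 282 mm, Ī = 347 573 mm⁴.
By symmetry the centroid is at mid-height, ȳ = 148 mm.
Transfer each piece to the horizontal centroidal axis using Ī + A·d² with d = y − 148:
  bottom flange: d = -134 mm → contributes +95 873 493 mm⁴
  web: d = 0 mm → contributes +23 040 000 mm⁴
  top flange: d = 134 mm → contributes +95 873 493 mm⁴
Total I = 214 786 987 mm⁴.
Extreme fibre distance c = 148 mm; S = I/c = 1 451 263 mm³.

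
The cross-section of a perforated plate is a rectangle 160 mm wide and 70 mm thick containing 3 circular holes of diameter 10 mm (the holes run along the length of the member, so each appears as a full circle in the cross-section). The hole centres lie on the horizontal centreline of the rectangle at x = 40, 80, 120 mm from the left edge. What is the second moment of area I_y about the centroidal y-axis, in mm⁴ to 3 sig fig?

I_y ≈ 2.36 × 10⁷ mm⁴

Decompose the section into non-overlapping parts with the origin at the bottom-left of its bounding rectangle.
Plate: 160 × 70, A = 11 200 mm², x = 80 mm, Ī = 23 893 333 mm⁴.
Hole 1 (subtracted): ⌀10, A = 78.54 mm², x = 40 mm, Ī = 490.87 mm⁴.
Hole 2 (subtracted): ⌀10, A = 78.54 mm², x = 80 mm, Ī = 490.87 mm⁴.
Hole 3 (subtracted): ⌀10, A = 78.54 mm², x = 120 mm, Ī = 490.87 mm⁴.
By symmetry the centroid is at mid-width, x̄ = 80 mm.
Transfer each piece to the centroidal y-axis using Ī + A·d² with d = x − 80:
  plate: d = 0 mm → contributes +23 893 333 mm⁴
  hole 1: d = -40 mm → contributes −126 155 mm⁴
  hole 2: d = 0 mm → contributes −490.87 mm⁴
  hole 3: d = 40 mm → contributes −126 155 mm⁴
Total I = 23 640 533 mm⁴.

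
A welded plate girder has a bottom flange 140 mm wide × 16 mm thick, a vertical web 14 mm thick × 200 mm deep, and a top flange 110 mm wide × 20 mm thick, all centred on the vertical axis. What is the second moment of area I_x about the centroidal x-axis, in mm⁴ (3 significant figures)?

I_x ≈ 6.22 × 10⁷ mm⁴

Break the section into simple shapes (no overlaps), measuring from the bottom-left corner of the bounding box.
Bottom plate: 140 × 16, A = 2 240 mm², y = 8 mm, Ī = 47 787 mm⁴.
Web plate: 14 × 200, A = 2 800 mm², y = 116 mm, Ī = 9 333 333 mm⁴.
Top plate: 110 × 20, A = 2 200 mm², y = 226 mm, Ī = 73 333 mm⁴.
Centroid: ȳ = ΣA·y / ΣA = 116.01 mm.
Transfer each piece to the centroidal x-axis using Ī + A·d² with d = y − 116.01:
  bottom plate: d = -108.01 mm → contributes +26 180 493 mm⁴
  web plate: d = -0.01105 mm → contributes +9 333 334 mm⁴
  top plate: d = 109.99 mm → contributes +26 687 986 mm⁴
Total I = 62 201 812 mm⁴.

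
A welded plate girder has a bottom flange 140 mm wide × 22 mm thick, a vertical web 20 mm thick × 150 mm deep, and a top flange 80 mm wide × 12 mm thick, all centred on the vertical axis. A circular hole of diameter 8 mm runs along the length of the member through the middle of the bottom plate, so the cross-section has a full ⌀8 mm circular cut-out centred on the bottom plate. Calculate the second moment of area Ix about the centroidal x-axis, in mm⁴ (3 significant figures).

Treat the section as a set of non-overlapping primitives; coordinates are from the bounding-box lower-left.
Bottom plate: 140 × 22, A = 3 080 mm², y = 11 mm, Ī = 124 227 mm⁴.
Web plate: 20 × 150, A = 3 000 mm², y = 97 mm, Ī = 5 625 000 mm⁴.
Top plate: 80 × 12, A = 960 mm², y = 178 mm, Ī = 11 520 mm⁴.
Hole (subtracted): ⌀8, A = 50.265 mm², y = 11 mm, Ī = 201.06 mm⁴.
Centroid: ȳ = ΣA·y / ΣA = 70.848 mm.
Transfer each piece to the centroidal x-axis using Ī + A·d² with d = y − 70.848:
  bottom plate: d = -59.848 mm → contributes +11 156 033 mm⁴
  web plate: d = 26.152 mm → contributes +7 676 818 mm⁴
  top plate: d = 107.15 mm → contributes +11 033 857 mm⁴
  hole: d = -59.848 mm → contributes −180 240 mm⁴
Total I = 29 686 468 mm⁴.

Ix ≈ 2.97 × 10⁷ mm⁴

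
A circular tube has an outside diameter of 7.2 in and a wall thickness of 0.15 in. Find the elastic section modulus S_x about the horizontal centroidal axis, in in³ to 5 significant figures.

S_x ≈ 5.7360 in³

Decompose the section into non-overlapping parts with the origin at the bottom-left of its bounding rectangle.
Outer circle: ⌀7.2, A = 40.71504 in², y = 3.6 in, Ī = 131.9167 in⁴.
Bore (subtracted): ⌀6.9, A = 37.39281 in², y = 3.6 in, Ī = 111.267 in⁴.
By symmetry the centroid is at mid-height, ȳ = 3.6 in.
All pieces are centred on the horizontal centroidal axis, so I = ΣĪ (holes subtracted) = 20.64976 in⁴.
Extreme fibre distance c = 3.6 in; S = I/c = 5.736045 in³.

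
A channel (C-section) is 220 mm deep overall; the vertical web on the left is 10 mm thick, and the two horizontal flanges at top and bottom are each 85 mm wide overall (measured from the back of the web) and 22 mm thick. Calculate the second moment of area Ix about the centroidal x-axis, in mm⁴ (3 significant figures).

Ix ≈ 4.13 × 10⁷ mm⁴

Break the section into simple shapes (no overlaps), measuring from the bottom-left corner of the bounding box.
Web: 10 × 220, A = 2 200 mm², y = 110 mm, Ī = 8 873 333 mm⁴.
Top flange (beyond web): 75 × 22, A = 1 650 mm², y = 209 mm, Ī = 66 550 mm⁴.
Bottom flange (beyond web): 75 × 22, A = 1 650 mm², y = 11 mm, Ī = 66 550 mm⁴.
By symmetry the centroid is at mid-height, ȳ = 110 mm.
Transfer each piece to the centroidal x-axis using Ī + A·d² with d = y − 110:
  web: d = 0 mm → contributes +8 873 333 mm⁴
  top flange (beyond web): d = 99 mm → contributes +16 238 200 mm⁴
  bottom flange (beyond web): d = -99 mm → contributes +16 238 200 mm⁴
Total I = 41 349 733 mm⁴.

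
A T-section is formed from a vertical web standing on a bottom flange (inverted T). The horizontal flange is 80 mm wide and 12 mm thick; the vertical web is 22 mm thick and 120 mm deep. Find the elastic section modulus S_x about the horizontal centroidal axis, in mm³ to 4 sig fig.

Treat the section as a set of non-overlapping primitives; coordinates are from the bounding-box lower-left.
Flange: 80 × 12, A = 960 mm², y = 6 mm, Ī = 11 520 mm⁴.
Web: 22 × 120, A = 2 640 mm², y = 72 mm, Ī = 3 168 000 mm⁴.
Centroid: ȳ = ΣA·y / ΣA = 54.4 mm.
Transfer each piece to the horizontal centroidal axis using Ī + A·d² with d = y − 54.4:
  flange: d = -48.4 mm → contributes +2 260 378 mm⁴
  web: d = 17.6 mm → contributes +3 985 766 mm⁴
Total I = 6 246 144 mm⁴.
Extreme fibre distance c = 77.6 mm; S = I/c = 80491.5 mm³.

S_x ≈ 8.049 × 10⁴ mm³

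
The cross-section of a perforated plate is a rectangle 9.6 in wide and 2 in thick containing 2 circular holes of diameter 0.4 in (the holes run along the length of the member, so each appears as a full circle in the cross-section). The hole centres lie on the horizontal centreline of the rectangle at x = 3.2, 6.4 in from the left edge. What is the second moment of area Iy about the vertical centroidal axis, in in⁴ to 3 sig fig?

Split into non-overlapping primitives; take the origin at the lower-left of the bounding box.
Plate: 9.6 × 2, A = 19.2 in², x = 4.8 in, Ī = 147.46 in⁴.
Hole 1 (subtracted): ⌀0.4, A = 0.12566 in², x = 3.2 in, Ī = 0.0012566 in⁴.
Hole 2 (subtracted): ⌀0.4, A = 0.12566 in², x = 6.4 in, Ī = 0.0012566 in⁴.
By symmetry the centroid is at mid-width, x̄ = 4.8 in.
Transfer each piece to the vertical centroidal axis using Ī + A·d² with d = x − 4.8:
  plate: d = 0 in → contributes +147.46 in⁴
  hole 1: d = -1.6 in → contributes −0.32296 in⁴
  hole 2: d = 1.6 in → contributes −0.32296 in⁴
Total I = 146.81 in⁴.

Iy ≈ 147 in⁴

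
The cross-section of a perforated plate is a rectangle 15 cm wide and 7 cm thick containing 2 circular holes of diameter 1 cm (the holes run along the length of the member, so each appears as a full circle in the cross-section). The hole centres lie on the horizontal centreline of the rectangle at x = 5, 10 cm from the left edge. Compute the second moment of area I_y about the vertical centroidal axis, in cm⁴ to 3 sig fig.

Decompose the section into non-overlapping parts with the origin at the bottom-left of its bounding rectangle.
Plate: 15 × 7, A = 105 cm², x = 7.5 cm, Ī = 1968.8 cm⁴.
Hole 1 (subtracted): ⌀1, A = 0.7854 cm², x = 5 cm, Ī = 0.049087 cm⁴.
Hole 2 (subtracted): ⌀1, A = 0.7854 cm², x = 10 cm, Ī = 0.049087 cm⁴.
By symmetry the centroid is at mid-width, x̄ = 7.5 cm.
Transfer each piece to the vertical centroidal axis using Ī + A·d² with d = x − 7.5:
  plate: d = 0 cm → contributes +1968.8 cm⁴
  hole 1: d = -2.5 cm → contributes −4.9578 cm⁴
  hole 2: d = 2.5 cm → contributes −4.9578 cm⁴
Total I = 1958.8 cm⁴.

I_y ≈ 1960 cm⁴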